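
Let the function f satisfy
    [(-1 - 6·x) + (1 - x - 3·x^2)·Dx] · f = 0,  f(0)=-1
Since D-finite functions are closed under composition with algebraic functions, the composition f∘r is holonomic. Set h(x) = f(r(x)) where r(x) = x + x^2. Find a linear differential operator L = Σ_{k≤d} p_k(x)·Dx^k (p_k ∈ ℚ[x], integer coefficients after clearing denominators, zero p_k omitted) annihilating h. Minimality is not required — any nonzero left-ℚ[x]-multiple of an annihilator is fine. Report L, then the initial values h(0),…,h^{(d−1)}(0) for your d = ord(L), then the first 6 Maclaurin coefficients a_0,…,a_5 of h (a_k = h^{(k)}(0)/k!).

f: a_k = -1, -1, -4, -7, -19, -40, …
Substitute x→r, Dx→(1/r')Dx; clear ⇒ L₀.
L = (1 + 8·x + 18·x^2 + 12·x^3) + (-1 + x + 4·x^2 + 6·x^3 + 3·x^4)·Dx  (order 1).
h: a_k = -1, -1, -5, -15, -44, -137, …
ICs: h(0) = -1.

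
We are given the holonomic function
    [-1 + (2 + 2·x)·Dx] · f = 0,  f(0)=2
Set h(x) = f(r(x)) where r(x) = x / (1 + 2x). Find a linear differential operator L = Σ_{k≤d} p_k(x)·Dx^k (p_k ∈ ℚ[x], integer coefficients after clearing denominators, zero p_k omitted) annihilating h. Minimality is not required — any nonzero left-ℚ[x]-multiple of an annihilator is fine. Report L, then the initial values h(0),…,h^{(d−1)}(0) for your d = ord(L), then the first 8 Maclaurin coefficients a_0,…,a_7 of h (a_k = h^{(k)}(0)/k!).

f: a_k = 2, 1, -1/4, 1/8, -5/64, 7/128, -21/512, 33/1024, …
L₀ from L_f via x↦r, Dx↦r'^{-1}Dx.
L = -1 + (2 + 10·x + 12·x^2)·Dx  (order 1).
h: a_k = 2, 1, -9/4, 41/8, -757/64, 3543/128, -33645/512, 162105/1024, …
ICs: h(0) = 2.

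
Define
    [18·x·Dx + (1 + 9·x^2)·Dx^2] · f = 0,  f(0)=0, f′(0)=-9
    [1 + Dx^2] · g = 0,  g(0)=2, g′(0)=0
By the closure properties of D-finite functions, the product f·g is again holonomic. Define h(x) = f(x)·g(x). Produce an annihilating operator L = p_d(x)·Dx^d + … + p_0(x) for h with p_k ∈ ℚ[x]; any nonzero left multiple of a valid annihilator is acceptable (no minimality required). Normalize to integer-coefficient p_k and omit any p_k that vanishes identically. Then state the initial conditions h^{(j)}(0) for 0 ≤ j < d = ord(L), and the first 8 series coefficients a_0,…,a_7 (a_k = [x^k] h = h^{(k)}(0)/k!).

f: a_k = 0, -9, 0, 27, 0, -729/5, 0, 6561/7, …
g: a_k = 2, 0, -1, 0, 1/12, 0, -1/360, 0, …
L₀ := L_f ⊗_s L_g (sym. prod.), ord ≤ 4.
L = (370 + 9594·x^2 + 4131·x^4 + 2916·x^6 + 6561·x^8) + (684·x + 6804·x^3 + 8748·x^5 + 26244·x^7)·Dx + (380 + 9792·x^2 + 5346·x^4 + 5832·x^6 + 13122·x^8)·Dx^2 + (684·x + 6804·x^3 + 8748·x^5 + 26244·x^7)·Dx^3 + (10 + 198·x^2 + 1215·x^4 + 2916·x^6 + 6561·x^8)·Dx^4  (order 4).
h: a_k = 0, -18, 0, 63, 0, -6387/20, 0, 566341/280, …
ICs: h(0) = 0, h′(0) = -18, h′′(0) = 0, h′′′(0) = 378.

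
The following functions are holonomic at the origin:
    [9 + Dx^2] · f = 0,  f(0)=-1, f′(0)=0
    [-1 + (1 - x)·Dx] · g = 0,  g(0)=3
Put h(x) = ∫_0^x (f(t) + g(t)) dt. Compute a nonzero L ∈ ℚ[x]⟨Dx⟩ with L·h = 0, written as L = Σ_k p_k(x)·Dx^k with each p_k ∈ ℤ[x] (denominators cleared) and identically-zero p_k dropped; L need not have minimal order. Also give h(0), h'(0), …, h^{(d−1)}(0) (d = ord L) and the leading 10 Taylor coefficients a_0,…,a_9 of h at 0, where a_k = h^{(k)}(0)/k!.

L = (-135 + 162·x - 81·x^2)·Dx + (99 - 261·x + 243·x^2 - 81·x^3)·Dx^2 + (-15 + 18·x - 9·x^2)·Dx^3 + (11 - 29·x + 27·x^2 - 9·x^3)·Dx^4  (order 4).
h: a_k = 0, 2, 3/2, 5/2, 3/4, -3/40, 1/2, 321/560, 3/8, 4237/13440, …
ICs: h(0) = 0, h′(0) = 2, h′′(0) = 3, h′′′(0) = 15.

f: a_k = -1, 0, 9/2, 0, -27/8, 0, 81/80, 0, -729/4480, 0, …
g: a_k = 3, 3, 3, 3, 3, 3, 3, 3, 3, 3, …
Sum ⇒ L₀ = lclm(L_f,L_g) in ℚ(x)⟨Dx⟩.
h=∫h₀ ⇒ L = L₀·Dx.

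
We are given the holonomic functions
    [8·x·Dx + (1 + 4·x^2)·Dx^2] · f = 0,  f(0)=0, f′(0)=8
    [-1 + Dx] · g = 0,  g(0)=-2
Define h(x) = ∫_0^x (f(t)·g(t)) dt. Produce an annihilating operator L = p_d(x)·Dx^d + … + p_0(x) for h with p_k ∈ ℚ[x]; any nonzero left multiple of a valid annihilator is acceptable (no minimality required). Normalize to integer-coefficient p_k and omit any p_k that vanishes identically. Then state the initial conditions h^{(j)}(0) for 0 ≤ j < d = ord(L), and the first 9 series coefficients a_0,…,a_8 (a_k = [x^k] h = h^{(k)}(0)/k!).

L = (1 - 8·x + 4·x^2)·Dx + (-2 + 8·x - 8·x^2)·Dx^2 + (1 + 4·x^2)·Dx^3  (order 3).
h: a_k = 0, 0, -8, -16/3, 10/3, 56/15, -103/15, -430/63, 12763/840, …
ICs: h(0) = 0, h′(0) = 0, h′′(0) = -16.

f: a_k = 0, 8, 0, -32/3, 0, 128/5, 0, -512/7, 0, …
g: a_k = -2, -2, -1, -1/3, -1/12, -1/60, -1/360, -1/2520, -1/20160, …
L₀ := L_f ⊗_s L_g (sym. prod.), ord ≤ 2.
h=∫₀ˣh₀: take L = L₀·Dx.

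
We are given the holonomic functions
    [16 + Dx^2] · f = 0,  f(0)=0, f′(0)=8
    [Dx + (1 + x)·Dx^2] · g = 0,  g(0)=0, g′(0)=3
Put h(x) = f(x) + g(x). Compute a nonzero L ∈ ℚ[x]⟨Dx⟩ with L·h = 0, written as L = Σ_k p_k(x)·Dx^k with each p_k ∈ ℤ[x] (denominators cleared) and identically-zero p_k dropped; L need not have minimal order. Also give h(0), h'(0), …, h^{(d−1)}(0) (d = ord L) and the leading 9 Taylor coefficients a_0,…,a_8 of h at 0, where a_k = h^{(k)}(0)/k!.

L = (176 + 256·x + 128·x^2)·Dx + (144 + 400·x + 384·x^2 + 128·x^3)·Dx^2 + (11 + 16·x + 8·x^2)·Dx^3 + (9 + 25·x + 24·x^2 + 8·x^3)·Dx^4  (order 4).
h: a_k = 0, 11, -3/2, -61/3, -3/4, 53/3, -1/2, -1913/315, -3/8, …
ICs: h(0) = 0, h′(0) = 11, h′′(0) = -3, h′′′(0) = -122.

f: a_k = 0, 8, 0, -64/3, 0, 256/15, 0, -2048/315, 0, …
g: a_k = 0, 3, -3/2, 1, -3/4, 3/5, -1/2, 3/7, -3/8, …
L₀ := lclm(L_f,L_g); ord L₀ ≤ 2+2.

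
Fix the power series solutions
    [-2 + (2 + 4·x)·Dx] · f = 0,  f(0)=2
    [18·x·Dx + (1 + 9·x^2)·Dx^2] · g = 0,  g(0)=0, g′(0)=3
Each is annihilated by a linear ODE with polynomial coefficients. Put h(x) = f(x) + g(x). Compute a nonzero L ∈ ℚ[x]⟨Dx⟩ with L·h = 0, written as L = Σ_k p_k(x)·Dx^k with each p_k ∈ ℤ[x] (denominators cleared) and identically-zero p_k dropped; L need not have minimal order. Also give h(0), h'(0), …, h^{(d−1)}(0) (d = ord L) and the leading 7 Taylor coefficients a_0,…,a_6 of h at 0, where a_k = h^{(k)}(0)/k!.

L = (-18 - 90·x + 486·x^2 + 486·x^3)·Dx + (-21 - 72·x + 360·x^2 + 1944·x^3 + 1701·x^4)·Dx^2 + (-1 + 16·x + 54·x^2 + 198·x^3 + 567·x^4 + 486·x^5)·Dx^3  (order 3).
h: a_k = 2, 5, -1, -8, -5/4, 1007/20, -21/8, …
ICs: h(0) = 2, h′(0) = 5, h′′(0) = -2.

f: a_k = 2, 2, -1, 1, -5/4, 7/4, -21/8, …
g: a_k = 0, 3, 0, -9, 0, 243/5, 0, …
Weyl lclm of L_f,L_g ⇒ L₀ (ord ≤ 3).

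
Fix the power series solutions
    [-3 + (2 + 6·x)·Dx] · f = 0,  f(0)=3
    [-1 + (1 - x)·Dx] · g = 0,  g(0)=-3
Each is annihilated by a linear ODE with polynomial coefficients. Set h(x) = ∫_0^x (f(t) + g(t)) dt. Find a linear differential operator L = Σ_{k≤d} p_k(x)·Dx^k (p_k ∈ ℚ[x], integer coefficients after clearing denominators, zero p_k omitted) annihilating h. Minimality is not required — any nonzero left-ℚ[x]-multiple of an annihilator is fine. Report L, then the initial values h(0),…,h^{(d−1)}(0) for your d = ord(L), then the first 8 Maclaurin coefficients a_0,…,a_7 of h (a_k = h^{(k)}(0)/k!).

f: a_k = 3, 9/2, -27/8, 81/16, -1215/128, 5103/256, -45927/1024, 216513/2048, …
g: a_k = -3, -3, -3, -3, -3, -3, -3, -3, …
h₀=f+g: left-lcm gives L₀, ord ≤ 2.
∫: right-multiply L₀ by Dx.
L = (21 + 27·x)·Dx + (-17 - 30·x - 81·x^2)·Dx^2 + (-2 + 14·x + 42·x^2 - 54·x^3)·Dx^3  (order 3).
h: a_k = 0, 0, 3/4, -17/8, 33/64, -1599/640, 1445/512, -48999/7168, …
ICs: h(0) = 0, h′(0) = 0, h′′(0) = 3/2.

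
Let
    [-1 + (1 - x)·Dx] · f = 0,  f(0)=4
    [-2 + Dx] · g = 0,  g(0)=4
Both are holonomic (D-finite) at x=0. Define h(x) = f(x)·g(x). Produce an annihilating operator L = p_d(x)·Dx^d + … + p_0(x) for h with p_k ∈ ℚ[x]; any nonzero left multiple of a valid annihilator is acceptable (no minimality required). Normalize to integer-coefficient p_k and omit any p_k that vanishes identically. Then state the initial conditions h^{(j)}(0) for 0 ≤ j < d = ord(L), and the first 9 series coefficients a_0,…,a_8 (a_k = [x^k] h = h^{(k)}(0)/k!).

f: a_k = 4, 4, 4, 4, 4, 4, 4, 4, 4, …
g: a_k = 4, 8, 8, 16/3, 8/3, 16/15, 16/45, 32/315, 8/315, …
Sym-product of L_f,L_g gives L₀ (≤ ord 1).
L = (3 - 2·x) + (-1 + x)·Dx  (order 1).
h: a_k = 16, 48, 80, 304/3, 112, 1744/15, 5296/45, 2480/21, 37232/315, …
ICs: h(0) = 16.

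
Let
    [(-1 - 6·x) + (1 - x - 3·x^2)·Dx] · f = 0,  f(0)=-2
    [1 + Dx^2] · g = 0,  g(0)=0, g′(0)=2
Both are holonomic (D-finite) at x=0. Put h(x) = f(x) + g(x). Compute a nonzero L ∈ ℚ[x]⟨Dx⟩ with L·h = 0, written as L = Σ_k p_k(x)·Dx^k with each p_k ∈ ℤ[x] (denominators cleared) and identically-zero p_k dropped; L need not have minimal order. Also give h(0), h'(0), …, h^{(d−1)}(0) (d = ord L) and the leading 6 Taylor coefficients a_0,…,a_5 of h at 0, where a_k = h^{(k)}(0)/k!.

L = (43 + 292·x + 307·x^2 + 624·x^3 + 45·x^4 + 54·x^5) + (-9 - 7·x - 6·x^2 + 91·x^3 + 144·x^4 + 27·x^5 + 27·x^6)·Dx + (43 + 292·x + 307·x^2 + 624·x^3 + 45·x^4 + 54·x^5)·Dx^2 + (-9 - 7·x - 6·x^2 + 91·x^3 + 144·x^4 + 27·x^5 + 27·x^6)·Dx^3  (order 3).
h: a_k = -2, 0, -8, -43/3, -38, -4799/60, …
ICs: h(0) = -2, h′(0) = 0, h′′(0) = -16.

f: a_k = -2, -2, -8, -14, -38, -80, …
g: a_k = 0, 2, 0, -1/3, 0, 1/60, …
L₀ := lclm(L_f,L_g); ord L₀ ≤ 1+2.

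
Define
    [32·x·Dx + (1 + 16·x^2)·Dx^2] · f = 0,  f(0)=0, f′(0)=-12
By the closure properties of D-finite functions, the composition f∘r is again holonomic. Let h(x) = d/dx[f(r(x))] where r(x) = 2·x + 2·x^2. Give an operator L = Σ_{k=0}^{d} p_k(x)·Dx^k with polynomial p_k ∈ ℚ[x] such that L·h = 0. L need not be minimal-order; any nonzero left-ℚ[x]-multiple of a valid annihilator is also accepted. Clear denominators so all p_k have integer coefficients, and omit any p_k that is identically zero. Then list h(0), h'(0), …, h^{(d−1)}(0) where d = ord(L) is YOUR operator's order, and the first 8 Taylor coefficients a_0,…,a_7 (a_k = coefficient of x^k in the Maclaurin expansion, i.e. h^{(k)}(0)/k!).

f: a_k = 0, -12, 0, 64, 0, -3072/5, 0, 49152/7, …
Change of var in L_f (x↦r) gives L₀.
Derive L from L₀ (diff closure).
L = (-2 + 128·x + 512·x^2 + 768·x^3 + 384·x^4) + (1 + 2·x + 64·x^2 + 256·x^3 + 320·x^4 + 128·x^5)·Dx  (order 1).
h: a_k = -24, -48, 1536, 6144, -90624, -586752, 4915200, 48758784, …
ICs: h(0) = -24.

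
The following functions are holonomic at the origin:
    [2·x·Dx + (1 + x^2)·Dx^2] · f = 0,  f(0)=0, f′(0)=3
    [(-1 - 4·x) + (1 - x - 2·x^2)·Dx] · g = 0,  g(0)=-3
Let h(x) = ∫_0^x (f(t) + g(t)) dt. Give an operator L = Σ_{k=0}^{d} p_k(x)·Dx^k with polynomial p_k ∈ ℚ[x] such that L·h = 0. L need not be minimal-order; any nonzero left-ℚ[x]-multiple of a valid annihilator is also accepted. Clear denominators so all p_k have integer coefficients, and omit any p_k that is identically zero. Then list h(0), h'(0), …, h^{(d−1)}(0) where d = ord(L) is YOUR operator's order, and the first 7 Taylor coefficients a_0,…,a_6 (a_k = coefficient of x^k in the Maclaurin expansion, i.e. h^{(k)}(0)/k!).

L = (6 - 24·x - 162·x^2 - 240·x^3 - 384·x^4 - 48·x^6)·Dx^2 + (-16 - 74·x - 88·x^2 - 226·x^3 - 212·x^4 - 304·x^5 - 12·x^6 - 48·x^7)·Dx^3 + (3 + 4·x + 8·x^2 - 28·x^3 - 27·x^4 - 36·x^5 - 40·x^6 - 4·x^7 - 8·x^8)·Dx^4  (order 4).
h: a_k = 0, -3, 0, -3, -4, -33/5, -52/5, …
ICs: h(0) = 0, h′(0) = -3, h′′(0) = 0, h′′′(0) = -18.

f: a_k = 0, 3, 0, -1, 0, 3/5, 0, …
g: a_k = -3, -3, -9, -15, -33, -63, -129, …
h₀=f+g: left-lcm gives L₀, ord ≤ 3.
h=∫h₀ ⇒ L = L₀·Dx.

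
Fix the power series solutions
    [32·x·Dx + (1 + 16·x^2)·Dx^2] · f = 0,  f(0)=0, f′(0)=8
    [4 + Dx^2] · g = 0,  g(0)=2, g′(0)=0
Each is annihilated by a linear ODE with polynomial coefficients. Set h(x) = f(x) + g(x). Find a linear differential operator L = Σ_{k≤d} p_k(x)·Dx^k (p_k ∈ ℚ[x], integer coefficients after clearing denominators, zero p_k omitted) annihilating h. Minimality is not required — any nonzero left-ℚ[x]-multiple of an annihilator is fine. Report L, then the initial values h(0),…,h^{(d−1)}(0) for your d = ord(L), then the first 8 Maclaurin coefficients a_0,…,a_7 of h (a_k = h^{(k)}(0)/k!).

f: a_k = 0, 8, 0, -128/3, 0, 2048/5, 0, -32768/7, …
g: a_k = 2, 0, -4, 0, 4/3, 0, -8/45, 0, …
f+g: L₀ = lclm(L_f,L_g), ord ≤ 2+2.
L = (-6016·x + 102400·x^3 + 32768·x^5)·Dx + (-28 + 1216·x^2 + 27648·x^4 + 16384·x^6)·Dx^2 + (-1504·x + 25600·x^3 + 8192·x^5)·Dx^3 + (-7 + 304·x^2 + 6912·x^4 + 4096·x^6)·Dx^4  (order 4).
h: a_k = 2, 8, -4, -128/3, 4/3, 2048/5, -8/45, -32768/7, …
ICs: h(0) = 2, h′(0) = 8, h′′(0) = -8, h′′′(0) = -256.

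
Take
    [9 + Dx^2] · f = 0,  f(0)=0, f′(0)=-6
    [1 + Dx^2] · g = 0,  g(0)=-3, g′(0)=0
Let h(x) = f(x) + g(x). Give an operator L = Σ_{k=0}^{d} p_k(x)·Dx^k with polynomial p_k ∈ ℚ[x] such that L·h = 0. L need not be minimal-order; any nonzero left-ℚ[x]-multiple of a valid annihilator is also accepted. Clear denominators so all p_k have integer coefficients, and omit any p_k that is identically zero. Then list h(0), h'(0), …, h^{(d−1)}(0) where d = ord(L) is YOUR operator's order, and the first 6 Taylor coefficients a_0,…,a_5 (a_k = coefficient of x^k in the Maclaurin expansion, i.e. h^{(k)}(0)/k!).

f: a_k = 0, -6, 0, 9, 0, -81/20, …
g: a_k = -3, 0, 3/2, 0, -1/8, 0, …
Weyl lclm of L_f,L_g ⇒ L₀ (ord ≤ 4).
L = 9 + 10·Dx^2 + Dx^4  (order 4).
h: a_k = -3, -6, 3/2, 9, -1/8, -81/20, …
ICs: h(0) = -3, h′(0) = -6, h′′(0) = 3, h′′′(0) = 54.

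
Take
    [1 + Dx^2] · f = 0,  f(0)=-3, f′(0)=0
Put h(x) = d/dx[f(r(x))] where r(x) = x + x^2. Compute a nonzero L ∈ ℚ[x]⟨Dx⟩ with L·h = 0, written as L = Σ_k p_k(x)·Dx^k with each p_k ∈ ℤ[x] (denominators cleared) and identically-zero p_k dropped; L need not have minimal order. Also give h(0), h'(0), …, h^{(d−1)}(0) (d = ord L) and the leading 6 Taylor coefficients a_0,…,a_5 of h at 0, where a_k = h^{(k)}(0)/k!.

L = (13 + 8·x + 24·x^2 + 32·x^3 + 16·x^4) + (-6 - 12·x)·Dx + (1 + 4·x + 4·x^2)·Dx^2  (order 2).
h: a_k = 0, 3, 9, 11/2, -5/2, -179/40, …
ICs: h(0) = 0, h′(0) = 3.

f: a_k = -3, 0, 3/2, 0, -1/8, 0, …
f∘r: x↦r, Dx↦Dx/r' in L_f ⇒ L₀.
h₀' ⇒ L via d/dx closure of L₀.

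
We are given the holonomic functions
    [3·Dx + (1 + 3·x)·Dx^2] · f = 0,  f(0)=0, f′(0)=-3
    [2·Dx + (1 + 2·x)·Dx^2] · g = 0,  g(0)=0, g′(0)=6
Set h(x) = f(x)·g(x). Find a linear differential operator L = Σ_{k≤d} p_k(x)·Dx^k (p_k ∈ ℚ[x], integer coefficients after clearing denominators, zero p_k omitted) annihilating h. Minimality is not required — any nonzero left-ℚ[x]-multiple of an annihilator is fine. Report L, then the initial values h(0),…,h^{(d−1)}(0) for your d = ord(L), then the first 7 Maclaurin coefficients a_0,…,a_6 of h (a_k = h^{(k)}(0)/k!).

f: a_k = 0, -3, 9/2, -9, 81/4, -243/5, 243/2, …
g: a_k = 0, 6, -6, 8, -12, 96/5, -32, …
Sym-product of L_f,L_g gives L₀ (≤ ord 4).
L = (156 + 720·x + 864·x^2)·Dx + (310 + 2244·x + 5400·x^2 + 4320·x^3)·Dx^2 + (88 + 860·x + 3132·x^2 + 5040·x^3 + 3024·x^4)·Dx^3 + (5 + 62·x + 305·x^2 + 744·x^3 + 900·x^4 + 432·x^5)·Dx^4  (order 4).
h: a_k = 0, 0, -18, 45, -105, 495/2, -5967/10, …
ICs: h(0) = 0, h′(0) = 0, h′′(0) = -36, h′′′(0) = 270.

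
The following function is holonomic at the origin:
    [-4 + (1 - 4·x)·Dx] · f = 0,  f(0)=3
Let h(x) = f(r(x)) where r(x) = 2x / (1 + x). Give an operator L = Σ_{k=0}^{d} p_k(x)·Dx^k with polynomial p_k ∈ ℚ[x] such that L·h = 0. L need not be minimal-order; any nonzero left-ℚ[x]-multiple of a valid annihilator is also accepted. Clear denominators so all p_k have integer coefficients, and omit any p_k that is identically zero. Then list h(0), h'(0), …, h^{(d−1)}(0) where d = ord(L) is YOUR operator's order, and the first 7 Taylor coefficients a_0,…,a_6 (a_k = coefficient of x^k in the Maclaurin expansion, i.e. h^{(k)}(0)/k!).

L = 8 + (-1 + 6·x + 7·x^2)·Dx  (order 1).
h: a_k = 3, 24, 168, 1176, 8232, 57624, 403368, …
ICs: h(0) = 3.

f: a_k = 3, 12, 48, 192, 768, 3072, 12288, …
h₀=f(r): pull back L_f along r ⇒ L₀.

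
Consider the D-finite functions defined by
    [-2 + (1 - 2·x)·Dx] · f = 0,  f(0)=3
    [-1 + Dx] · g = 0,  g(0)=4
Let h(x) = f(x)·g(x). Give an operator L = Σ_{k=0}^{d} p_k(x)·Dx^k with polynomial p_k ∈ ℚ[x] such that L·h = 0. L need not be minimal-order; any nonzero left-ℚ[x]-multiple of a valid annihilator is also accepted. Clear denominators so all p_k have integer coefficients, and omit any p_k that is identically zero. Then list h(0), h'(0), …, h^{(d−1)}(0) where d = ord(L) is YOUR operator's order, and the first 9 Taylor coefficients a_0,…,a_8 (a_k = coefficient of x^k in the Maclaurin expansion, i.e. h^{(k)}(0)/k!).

L = (3 - 2·x) + (-1 + 2·x)·Dx  (order 1).
h: a_k = 12, 36, 78, 158, 633/2, 6331/10, 75973/60, 354541/140, 17017969/3360, …
ICs: h(0) = 12.

f: a_k = 3, 6, 12, 24, 48, 96, 192, 384, 768, …
g: a_k = 4, 4, 2, 2/3, 1/6, 1/30, 1/180, 1/1260, 1/10080, …
f·g: L₀ = L_f ⊗_s L_g, ord ≤ 1·1.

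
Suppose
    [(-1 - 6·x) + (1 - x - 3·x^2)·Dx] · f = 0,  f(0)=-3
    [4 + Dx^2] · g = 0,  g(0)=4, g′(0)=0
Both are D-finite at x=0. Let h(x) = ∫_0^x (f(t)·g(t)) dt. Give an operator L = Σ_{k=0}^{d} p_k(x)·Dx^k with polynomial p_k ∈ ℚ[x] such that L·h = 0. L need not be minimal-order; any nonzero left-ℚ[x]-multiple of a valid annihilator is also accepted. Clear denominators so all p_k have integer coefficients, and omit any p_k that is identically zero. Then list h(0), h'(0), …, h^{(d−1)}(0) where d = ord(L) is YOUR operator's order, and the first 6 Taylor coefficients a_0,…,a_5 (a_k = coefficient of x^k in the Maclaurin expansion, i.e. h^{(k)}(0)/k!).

f: a_k = -3, -3, -12, -21, -57, -120, …
g: a_k = 4, 0, -8, 0, 8/3, 0, …
Product ⇒ symmetric product L₀, ord ≤ 2.
∫: right-multiply L₀ by Dx.
L = (2 + 4·x + 12·x^2)·Dx + (2 + 12·x)·Dx^2 + (-1 + x + 3·x^2)·Dx^3  (order 3).
h: a_k = 0, -12, -6, -8, -15, -28, …
ICs: h(0) = 0, h′(0) = -12, h′′(0) = -12.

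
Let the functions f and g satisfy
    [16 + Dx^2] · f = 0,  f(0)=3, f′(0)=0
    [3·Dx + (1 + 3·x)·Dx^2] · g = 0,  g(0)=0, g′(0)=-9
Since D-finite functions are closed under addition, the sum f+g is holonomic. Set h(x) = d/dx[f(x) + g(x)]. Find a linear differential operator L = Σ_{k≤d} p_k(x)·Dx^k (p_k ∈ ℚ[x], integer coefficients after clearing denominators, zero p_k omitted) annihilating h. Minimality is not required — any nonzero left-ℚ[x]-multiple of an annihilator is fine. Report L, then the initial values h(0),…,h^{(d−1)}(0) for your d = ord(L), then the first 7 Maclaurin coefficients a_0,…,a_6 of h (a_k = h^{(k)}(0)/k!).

L = (1680 + 2304·x + 3456·x^2) + (272 + 1584·x + 3456·x^2 + 3456·x^3)·Dx + (105 + 144·x + 216·x^2)·Dx^2 + (17 + 99·x + 216·x^2 + 216·x^3)·Dx^3  (order 3).
h: a_k = -9, -21, -81, 371, -729, 10423/5, -6561, …
ICs: h(0) = -9, h′(0) = -21, h′′(0) = -162.

f: a_k = 3, 0, -24, 0, 32, 0, -256/15, …
g: a_k = 0, -9, 27/2, -27, 243/4, -729/5, 729/2, …
Sum ⇒ L₀ = lclm(L_f,L_g) in ℚ(x)⟨Dx⟩.
Derive L from L₀ (diff closure).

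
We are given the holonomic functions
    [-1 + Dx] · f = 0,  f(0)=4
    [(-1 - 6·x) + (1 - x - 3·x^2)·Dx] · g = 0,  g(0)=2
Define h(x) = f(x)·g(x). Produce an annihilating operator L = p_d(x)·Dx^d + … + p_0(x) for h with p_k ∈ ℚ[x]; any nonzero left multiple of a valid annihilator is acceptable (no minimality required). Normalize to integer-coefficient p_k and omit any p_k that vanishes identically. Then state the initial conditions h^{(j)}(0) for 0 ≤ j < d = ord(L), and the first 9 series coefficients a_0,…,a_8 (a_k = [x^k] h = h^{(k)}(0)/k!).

L = (2 + 5·x - 3·x^2) + (-1 + x + 3·x^2)·Dx  (order 1).
h: a_k = 8, 16, 44, 280/3, 677/3, 7586/15, 106447/90, 850483/315, 6298165/1008, …
ICs: h(0) = 8.

f: a_k = 4, 4, 2, 2/3, 1/6, 1/30, 1/180, 1/1260, 1/10080, …
g: a_k = 2, 2, 8, 14, 38, 80, 194, 434, 1016, …
L₀ := L_f ⊗_s L_g (sym. prod.), ord ≤ 1.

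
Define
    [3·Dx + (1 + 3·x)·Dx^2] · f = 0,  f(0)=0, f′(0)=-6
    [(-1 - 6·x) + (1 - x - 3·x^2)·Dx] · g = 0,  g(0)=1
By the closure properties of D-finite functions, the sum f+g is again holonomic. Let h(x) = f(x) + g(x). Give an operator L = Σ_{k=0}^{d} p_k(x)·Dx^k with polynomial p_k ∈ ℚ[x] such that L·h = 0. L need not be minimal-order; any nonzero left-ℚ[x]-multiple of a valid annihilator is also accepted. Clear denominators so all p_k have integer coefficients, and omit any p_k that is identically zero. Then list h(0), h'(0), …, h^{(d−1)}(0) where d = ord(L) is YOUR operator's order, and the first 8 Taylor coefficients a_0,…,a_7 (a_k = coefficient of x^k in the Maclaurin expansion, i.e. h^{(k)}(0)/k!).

f: a_k = 0, -6, 9, -18, 81/2, -486/5, 243, -4374/7, …
g: a_k = 1, 1, 4, 7, 19, 40, 97, 217, …
Sum ⇒ L₀ = lclm(L_f,L_g) in ℚ(x)⟨Dx⟩.
L = (-270 - 1422·x - 3780·x^2 - 2916·x^3 - 2916·x^4)·Dx + (-24 - 468·x - 2736·x^2 - 5616·x^3 - 5994·x^4 - 4860·x^5)·Dx^2 + (11 + 79·x + 129·x^2 - 171·x^3 - 783·x^4 - 1377·x^5 - 972·x^6)·Dx^3  (order 3).
h: a_k = 1, -5, 13, -11, 119/2, -286/5, 340, -2855/7, …
ICs: h(0) = 1, h′(0) = -5, h′′(0) = 26.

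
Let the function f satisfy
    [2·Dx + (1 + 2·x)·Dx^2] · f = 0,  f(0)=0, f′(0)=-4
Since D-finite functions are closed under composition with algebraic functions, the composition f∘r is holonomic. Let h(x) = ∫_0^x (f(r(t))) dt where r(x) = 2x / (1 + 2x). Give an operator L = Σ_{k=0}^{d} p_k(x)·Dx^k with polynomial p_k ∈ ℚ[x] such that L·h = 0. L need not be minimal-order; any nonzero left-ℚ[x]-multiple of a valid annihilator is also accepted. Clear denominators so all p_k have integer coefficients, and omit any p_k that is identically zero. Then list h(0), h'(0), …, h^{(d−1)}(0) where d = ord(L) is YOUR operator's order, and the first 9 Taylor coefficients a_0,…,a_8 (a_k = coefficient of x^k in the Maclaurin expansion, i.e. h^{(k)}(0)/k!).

L = (8 + 24·x)·Dx^2 + (1 + 8·x + 12·x^2)·Dx^3  (order 3).
h: a_k = 0, 0, -4, 32/3, -104/3, 128, -7744/15, 6656/3, -69952/7, …
ICs: h(0) = 0, h′(0) = 0, h′′(0) = -8.

f: a_k = 0, -4, 4, -16/3, 8, -64/5, 64/3, -256/7, 64, …
h₀=f(r): pull back L_f along r ⇒ L₀.
∫: right-multiply L₀ by Dx.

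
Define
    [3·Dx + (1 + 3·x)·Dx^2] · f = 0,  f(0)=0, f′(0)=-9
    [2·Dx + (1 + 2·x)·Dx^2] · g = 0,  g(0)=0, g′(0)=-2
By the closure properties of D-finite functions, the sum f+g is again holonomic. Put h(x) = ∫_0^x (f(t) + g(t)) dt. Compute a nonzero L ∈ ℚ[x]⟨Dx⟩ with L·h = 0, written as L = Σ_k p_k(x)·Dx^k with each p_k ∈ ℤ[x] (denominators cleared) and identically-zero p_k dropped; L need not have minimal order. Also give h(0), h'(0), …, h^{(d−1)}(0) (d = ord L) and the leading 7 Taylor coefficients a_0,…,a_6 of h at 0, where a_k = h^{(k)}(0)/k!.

f: a_k = 0, -9, 27/2, -27, 243/4, -729/5, 729/2, …
g: a_k = 0, -2, 2, -8/3, 4, -32/5, 32/3, …
f+g: L₀ = lclm(L_f,L_g), ord ≤ 2+2.
Integrate: L := L₀·Dx.
L = 12·Dx^2 + (10 + 24·x)·Dx^3 + (1 + 5·x + 6·x^2)·Dx^4  (order 4).
h: a_k = 0, 0, -11/2, 31/6, -89/12, 259/20, -761/30, …
ICs: h(0) = 0, h′(0) = 0, h′′(0) = -11, h′′′(0) = 31.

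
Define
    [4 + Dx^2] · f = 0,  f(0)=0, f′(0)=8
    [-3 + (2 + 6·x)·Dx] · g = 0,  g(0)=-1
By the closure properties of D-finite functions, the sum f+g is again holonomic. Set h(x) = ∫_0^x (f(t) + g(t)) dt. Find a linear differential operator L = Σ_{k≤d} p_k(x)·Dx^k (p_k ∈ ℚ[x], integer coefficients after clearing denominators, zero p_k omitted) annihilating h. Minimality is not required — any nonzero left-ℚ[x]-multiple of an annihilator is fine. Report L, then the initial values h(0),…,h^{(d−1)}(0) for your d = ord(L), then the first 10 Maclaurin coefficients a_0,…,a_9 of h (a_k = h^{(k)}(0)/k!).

L = (-516 - 1152·x - 1728·x^2)·Dx + (56 + 936·x + 3456·x^2 + 3456·x^3)·Dx^2 + (-129 - 288·x - 432·x^2)·Dx^3 + (14 + 234·x + 864·x^2 + 864·x^3)·Dx^4  (order 4).
h: a_k = 0, -1, 13/4, 3/8, -337/192, 81/128, -21419/23040, 2187/1024, -22799401/5160960, 312741/32768, …
ICs: h(0) = 0, h′(0) = -1, h′′(0) = 13/2, h′′′(0) = 9/4.

f: a_k = 0, 8, 0, -16/3, 0, 16/15, 0, -32/315, 0, 16/2835, …
g: a_k = -1, -3/2, 9/8, -27/16, 405/128, -1701/256, 15309/1024, -72171/2048, 2814669/32768, -14073345/65536, …
Sum ⇒ L₀ = lclm(L_f,L_g) in ℚ(x)⟨Dx⟩.
∫: right-multiply L₀ by Dx.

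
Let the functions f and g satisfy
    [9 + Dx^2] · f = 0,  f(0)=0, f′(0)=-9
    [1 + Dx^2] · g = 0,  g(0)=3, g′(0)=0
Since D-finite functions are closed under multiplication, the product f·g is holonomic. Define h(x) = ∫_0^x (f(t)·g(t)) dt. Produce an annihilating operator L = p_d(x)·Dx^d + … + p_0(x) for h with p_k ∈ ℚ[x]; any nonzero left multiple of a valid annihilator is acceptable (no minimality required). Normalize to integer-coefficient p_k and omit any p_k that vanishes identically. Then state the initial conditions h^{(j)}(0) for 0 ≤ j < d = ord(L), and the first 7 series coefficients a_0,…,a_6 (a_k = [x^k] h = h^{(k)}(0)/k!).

f: a_k = 0, -9, 0, 27/2, 0, -243/40, 0, …
g: a_k = 3, 0, -3/2, 0, 1/8, 0, -1/240, …
h₀=f·g: eliminate ⇒ L₀, order ≤ 2·2.
∫: right-multiply L₀ by Dx.
L = 64·Dx + 20·Dx^3 + Dx^5  (order 5).
h: a_k = 0, 0, -27/2, 0, 27/2, 0, -33/5, …
ICs: h(0) = 0, h′(0) = 0, h′′(0) = -27, h′′′(0) = 0, h′′′′(0) = 324.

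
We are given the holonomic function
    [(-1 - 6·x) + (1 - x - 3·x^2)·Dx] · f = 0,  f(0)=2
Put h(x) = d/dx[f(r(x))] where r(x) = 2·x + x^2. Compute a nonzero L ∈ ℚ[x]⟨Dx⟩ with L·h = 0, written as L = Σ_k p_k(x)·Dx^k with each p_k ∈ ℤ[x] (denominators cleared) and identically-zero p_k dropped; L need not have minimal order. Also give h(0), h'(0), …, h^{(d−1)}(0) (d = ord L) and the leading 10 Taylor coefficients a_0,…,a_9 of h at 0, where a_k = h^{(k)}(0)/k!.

L = (17 + 114·x + 597·x^2 + 1260·x^3 + 1215·x^4 + 540·x^5 + 90·x^6) + (-1 - 11·x + 21·x^2 + 211·x^3 + 405·x^4 + 333·x^5 + 126·x^6 + 18·x^7)·Dx  (order 1).
h: a_k = 4, 68, 432, 3136, 19300, 118452, 696528, 4034608, 22956192, 129108880, …
ICs: h(0) = 4.

f: a_k = 2, 2, 8, 14, 38, 80, 194, 434, 1016, 2318, …
Change of var in L_f (x↦r) gives L₀.
h=h₀': d/dx-closure on L₀ ⇒ L.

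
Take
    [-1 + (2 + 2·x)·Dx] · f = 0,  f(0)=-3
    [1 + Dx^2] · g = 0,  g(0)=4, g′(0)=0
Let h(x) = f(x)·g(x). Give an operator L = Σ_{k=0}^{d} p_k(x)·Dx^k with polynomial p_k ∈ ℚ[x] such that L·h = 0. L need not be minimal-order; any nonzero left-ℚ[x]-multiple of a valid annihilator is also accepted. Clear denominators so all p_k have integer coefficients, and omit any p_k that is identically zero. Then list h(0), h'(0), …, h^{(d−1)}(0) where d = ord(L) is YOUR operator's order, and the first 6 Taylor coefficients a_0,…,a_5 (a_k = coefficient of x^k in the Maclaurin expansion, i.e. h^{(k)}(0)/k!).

f: a_k = -3, -3/2, 3/8, -3/16, 15/128, -21/256, …
g: a_k = 4, 0, -2, 0, 1/6, 0, …
h₀=f·g: eliminate ⇒ L₀, order ≤ 1·2.
L = (7 + 8·x + 4·x^2) + (-4 - 4·x)·Dx + (4 + 8·x + 4·x^2)·Dx^2  (order 2).
h: a_k = -12, -6, 15/2, 9/4, -25/32, -13/64, …
ICs: h(0) = -12, h′(0) = -6.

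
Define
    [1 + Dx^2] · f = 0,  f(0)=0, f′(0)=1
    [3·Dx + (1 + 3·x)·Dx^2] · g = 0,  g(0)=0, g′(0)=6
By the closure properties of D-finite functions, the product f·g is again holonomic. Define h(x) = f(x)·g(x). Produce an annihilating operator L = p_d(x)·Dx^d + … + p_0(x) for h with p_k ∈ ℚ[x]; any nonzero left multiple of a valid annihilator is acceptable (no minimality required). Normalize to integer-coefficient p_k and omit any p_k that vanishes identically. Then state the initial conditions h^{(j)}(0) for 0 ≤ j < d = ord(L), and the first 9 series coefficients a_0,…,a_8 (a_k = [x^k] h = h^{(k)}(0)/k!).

L = (-203 - 222·x - 189·x^2 + 432·x^3 + 324·x^4) + (-84 - 108·x + 648·x^2 + 648·x^3)·Dx + (-208 - 228·x - 54·x^2 + 864·x^3 + 648·x^4)·Dx^2 + (-84 - 108·x + 648·x^2 + 648·x^3)·Dx^3 + (-5 - 6·x + 135·x^2 + 432·x^3 + 324·x^4)·Dx^4  (order 4).
h: a_k = 0, 0, 6, -9, 17, -39, 377/4, -9453/40, 511397/840, …
ICs: h(0) = 0, h′(0) = 0, h′′(0) = 12, h′′′(0) = -54.

f: a_k = 0, 1, 0, -1/6, 0, 1/120, 0, -1/5040, 0, …
g: a_k = 0, 6, -9, 18, -81/2, 486/5, -243, 4374/7, -6561/4, …
f·g: L₀ = L_f ⊗_s L_g, ord ≤ 2·2.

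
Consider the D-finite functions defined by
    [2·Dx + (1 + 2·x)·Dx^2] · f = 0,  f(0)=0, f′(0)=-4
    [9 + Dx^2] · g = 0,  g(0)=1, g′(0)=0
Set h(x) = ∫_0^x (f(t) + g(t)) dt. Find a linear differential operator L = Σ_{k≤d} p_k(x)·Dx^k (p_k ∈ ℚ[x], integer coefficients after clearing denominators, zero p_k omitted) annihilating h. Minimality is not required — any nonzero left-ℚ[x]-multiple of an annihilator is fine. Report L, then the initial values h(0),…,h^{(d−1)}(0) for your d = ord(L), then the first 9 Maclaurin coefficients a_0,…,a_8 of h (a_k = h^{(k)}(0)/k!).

f: a_k = 0, -4, 4, -16/3, 8, -64/5, 64/3, -256/7, 64, …
g: a_k = 1, 0, -9/2, 0, 27/8, 0, -81/80, 0, 729/4480, …
Sum ⇒ L₀ = lclm(L_f,L_g) in ℚ(x)⟨Dx⟩.
Integrate: L := L₀·Dx.
L = (594 + 648·x + 648·x^2)·Dx^2 + (153 + 630·x + 972·x^2 + 648·x^3)·Dx^3 + (66 + 72·x + 72·x^2)·Dx^4 + (17 + 70·x + 108·x^2 + 72·x^3)·Dx^5  (order 5).
h: a_k = 0, 1, -2, -1/6, -4/3, 91/40, -32/15, 4877/1680, -32/7, …
ICs: h(0) = 0, h′(0) = 1, h′′(0) = -4, h′′′(0) = -1, h′′′′(0) = -32.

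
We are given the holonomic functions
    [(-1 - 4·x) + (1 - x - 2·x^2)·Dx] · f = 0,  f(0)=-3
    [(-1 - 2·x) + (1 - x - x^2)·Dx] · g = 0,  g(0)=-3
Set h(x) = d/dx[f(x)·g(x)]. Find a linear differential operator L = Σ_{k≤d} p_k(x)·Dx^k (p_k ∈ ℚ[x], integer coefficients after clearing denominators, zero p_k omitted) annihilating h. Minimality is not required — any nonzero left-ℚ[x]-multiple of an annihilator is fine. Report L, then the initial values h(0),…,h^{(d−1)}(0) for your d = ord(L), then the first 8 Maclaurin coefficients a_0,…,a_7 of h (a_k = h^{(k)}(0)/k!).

L = (12 + 6·x - 36·x^2 - 112·x^3 + 36·x^4 + 180·x^5 + 80·x^6) + (-2 + 21·x^2 - 8·x^3 - 50·x^4 + 3·x^5 + 42·x^6 + 16·x^7)·Dx  (order 1).
h: a_k = 18, 108, 351, 1080, 2880, 7398, 18018, 42768, …
ICs: h(0) = 18.

f: a_k = -3, -3, -9, -15, -33, -63, -129, -255, …
g: a_k = -3, -3, -6, -9, -15, -24, -39, -63, …
L₀ := L_f ⊗_s L_g (sym. prod.), ord ≤ 1.
Differentiate: ansatz ord ≤ ord L₀ ⇒ L.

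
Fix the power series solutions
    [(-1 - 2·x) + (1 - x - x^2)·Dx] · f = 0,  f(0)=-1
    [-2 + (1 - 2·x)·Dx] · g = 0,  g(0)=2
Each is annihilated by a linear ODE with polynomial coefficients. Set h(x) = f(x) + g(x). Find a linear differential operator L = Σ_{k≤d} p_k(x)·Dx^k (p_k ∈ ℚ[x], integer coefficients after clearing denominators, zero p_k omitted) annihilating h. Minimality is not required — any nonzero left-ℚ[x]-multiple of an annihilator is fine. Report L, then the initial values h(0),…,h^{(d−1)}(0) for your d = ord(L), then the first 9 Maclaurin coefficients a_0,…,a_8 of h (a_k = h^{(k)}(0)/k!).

f: a_k = -1, -1, -2, -3, -5, -8, -13, -21, -34, …
g: a_k = 2, 4, 8, 16, 32, 64, 128, 256, 512, …
Sum ⇒ L₀ = lclm(L_f,L_g) in ℚ(x)⟨Dx⟩.
L = (-12·x + 12·x^2 - 8·x^3) + (4 - 6·x - 6·x^2 + 16·x^3 - 16·x^4)·Dx + (-1 + 5·x - 9·x^2 + 6·x^3 + 2·x^4 - 4·x^5)·Dx^2  (order 2).
h: a_k = 1, 3, 6, 13, 27, 56, 115, 235, 478, …
ICs: h(0) = 1, h′(0) = 3.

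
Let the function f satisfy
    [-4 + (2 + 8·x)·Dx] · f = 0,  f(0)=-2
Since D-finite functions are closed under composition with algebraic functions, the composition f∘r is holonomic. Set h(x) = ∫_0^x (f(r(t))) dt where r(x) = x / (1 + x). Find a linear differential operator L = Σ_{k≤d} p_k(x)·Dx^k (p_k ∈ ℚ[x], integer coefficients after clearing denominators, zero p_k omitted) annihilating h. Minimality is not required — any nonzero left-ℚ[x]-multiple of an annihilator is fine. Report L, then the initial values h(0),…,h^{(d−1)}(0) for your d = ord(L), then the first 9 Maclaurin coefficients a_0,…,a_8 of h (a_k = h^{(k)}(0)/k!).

L = -2·Dx + (1 + 6·x + 5·x^2)·Dx^2  (order 2).
h: a_k = 0, -2, -2, 8/3, -5, 12, -34, 752/7, -731/2, …
ICs: h(0) = 0, h′(0) = -2.

f: a_k = -2, -4, 4, -8, 20, -56, 168, -528, 1716, …
f∘r: x↦r, Dx↦Dx/r' in L_f ⇒ L₀.
h=∫h₀ ⇒ L = L₀·Dx.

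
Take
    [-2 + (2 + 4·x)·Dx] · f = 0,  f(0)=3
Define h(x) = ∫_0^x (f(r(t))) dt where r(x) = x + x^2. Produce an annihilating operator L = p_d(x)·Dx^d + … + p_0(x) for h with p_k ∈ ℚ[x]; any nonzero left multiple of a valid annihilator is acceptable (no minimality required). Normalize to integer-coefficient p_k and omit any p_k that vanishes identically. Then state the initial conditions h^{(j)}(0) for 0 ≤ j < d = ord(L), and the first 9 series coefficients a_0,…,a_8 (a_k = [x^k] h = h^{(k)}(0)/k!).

f: a_k = 3, 3, -3/2, 3/2, -15/8, 21/8, -63/16, 99/16, -1287/128, …
Substitute x→r, Dx→(1/r')Dx; clear ⇒ L₀.
h=∫₀ˣh₀: take L = L₀·Dx.
L = (-1 - 2·x)·Dx + (1 + 2·x + 2·x^2)·Dx^2  (order 2).
h: a_k = 0, 3, 3/2, 1/2, -3/8, 9/40, -1/16, -9/112, 21/128, …
ICs: h(0) = 0, h′(0) = 3.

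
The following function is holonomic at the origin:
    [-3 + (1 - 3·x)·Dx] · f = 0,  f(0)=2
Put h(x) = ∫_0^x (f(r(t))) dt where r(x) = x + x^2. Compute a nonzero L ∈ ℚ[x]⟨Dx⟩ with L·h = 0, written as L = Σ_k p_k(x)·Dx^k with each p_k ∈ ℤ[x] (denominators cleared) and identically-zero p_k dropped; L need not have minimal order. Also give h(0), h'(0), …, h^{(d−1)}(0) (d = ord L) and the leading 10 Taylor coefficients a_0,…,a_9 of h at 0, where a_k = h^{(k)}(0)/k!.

f: a_k = 2, 6, 18, 54, 162, 486, 1458, 4374, 13122, 39366, …
Change of var in L_f (x↦r) gives L₀.
h=∫h₀ ⇒ L = L₀·Dx.
L = (3 + 6·x)·Dx + (-1 + 3·x + 3·x^2)·Dx^2  (order 2).
h: a_k = 0, 2, 3, 8, 45/2, 342/5, 216, 702, 9315/4, 7848, …
ICs: h(0) = 0, h′(0) = 2.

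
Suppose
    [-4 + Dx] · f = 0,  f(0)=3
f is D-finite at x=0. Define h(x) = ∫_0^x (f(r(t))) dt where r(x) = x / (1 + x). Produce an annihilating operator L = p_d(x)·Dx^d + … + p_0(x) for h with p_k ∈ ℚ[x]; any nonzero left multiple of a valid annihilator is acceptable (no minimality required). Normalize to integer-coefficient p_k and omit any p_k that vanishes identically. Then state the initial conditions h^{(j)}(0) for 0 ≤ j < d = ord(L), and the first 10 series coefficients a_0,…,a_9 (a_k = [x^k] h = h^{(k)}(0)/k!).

f: a_k = 3, 12, 24, 32, 32, 128/5, 256/15, 1024/105, 512/105, 2048/945, …
Change of var in L_f (x↦r) gives L₀.
h=∫h₀ ⇒ L = L₀·Dx.
L = -4·Dx + (1 + 2·x + x^2)·Dx^2  (order 2).
h: a_k = 0, 3, 6, 4, -1, -4/5, 14/15, -44/105, -17/210, 316/945, …
ICs: h(0) = 0, h′(0) = 3.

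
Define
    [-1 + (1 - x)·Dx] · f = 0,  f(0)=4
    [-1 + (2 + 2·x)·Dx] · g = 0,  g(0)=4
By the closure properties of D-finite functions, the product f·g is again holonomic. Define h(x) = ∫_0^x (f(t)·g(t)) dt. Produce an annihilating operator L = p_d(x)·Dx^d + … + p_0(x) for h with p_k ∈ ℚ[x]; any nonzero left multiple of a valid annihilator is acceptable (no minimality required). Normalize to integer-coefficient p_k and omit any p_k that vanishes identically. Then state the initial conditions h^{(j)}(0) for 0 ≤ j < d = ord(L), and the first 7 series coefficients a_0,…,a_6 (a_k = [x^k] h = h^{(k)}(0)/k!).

L = (3 + x)·Dx + (-2 + 2·x^2)·Dx^2  (order 2).
h: a_k = 0, 16, 12, 22/3, 23/4, 179/40, 365/96, …
ICs: h(0) = 0, h′(0) = 16.

f: a_k = 4, 4, 4, 4, 4, 4, 4, …
g: a_k = 4, 2, -1/2, 1/4, -5/32, 7/64, -21/256, …
Sym-product of L_f,L_g gives L₀ (≤ ord 1).
∫: right-multiply L₀ by Dx.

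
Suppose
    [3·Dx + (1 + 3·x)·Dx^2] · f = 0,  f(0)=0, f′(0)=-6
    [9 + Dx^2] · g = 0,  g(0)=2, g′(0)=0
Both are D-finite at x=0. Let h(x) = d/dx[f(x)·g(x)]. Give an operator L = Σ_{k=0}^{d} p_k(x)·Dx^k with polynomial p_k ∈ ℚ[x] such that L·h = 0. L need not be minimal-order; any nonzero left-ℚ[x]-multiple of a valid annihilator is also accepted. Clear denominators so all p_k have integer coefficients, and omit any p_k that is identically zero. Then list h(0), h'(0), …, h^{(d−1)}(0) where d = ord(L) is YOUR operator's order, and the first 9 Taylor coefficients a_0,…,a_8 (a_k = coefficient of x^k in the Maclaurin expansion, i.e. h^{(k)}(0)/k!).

f: a_k = 0, -6, 9, -18, 81/2, -486/5, 243, -4374/7, 6561/4, …
g: a_k = 2, 0, -9, 0, 27/4, 0, -81/40, 0, 729/2240, …
Product ⇒ symmetric product L₀, ord ≤ 4.
Derive L from L₀ (diff closure).
L = (-675 - 3564·x - 10206·x^2 + 8748·x^3 + 94041·x^4 + 157464·x^5 + 78732·x^6) + (-216 - 864·x + 1620·x^2 + 14580·x^3 + 29160·x^4 + 17496·x^5)·Dx + (-84 - 396·x - 378·x^2 + 5832·x^3 + 23814·x^4 + 34992·x^5 + 17496·x^6)·Dx^2 + (-24 - 96·x + 180·x^2 + 1620·x^3 + 3240·x^4 + 1944·x^5)·Dx^3 + (-1 + 84·x^2 + 540·x^3 + 1485·x^4 + 1944·x^5 + 972·x^6)·Dx^4  (order 4).
h: a_k = -12, 36, 54, 0, -729/2, 2187/2, -67797/20, 53946/5, -7551711/224, …
ICs: h(0) = -12, h′(0) = 36, h′′(0) = 108, h′′′(0) = 0.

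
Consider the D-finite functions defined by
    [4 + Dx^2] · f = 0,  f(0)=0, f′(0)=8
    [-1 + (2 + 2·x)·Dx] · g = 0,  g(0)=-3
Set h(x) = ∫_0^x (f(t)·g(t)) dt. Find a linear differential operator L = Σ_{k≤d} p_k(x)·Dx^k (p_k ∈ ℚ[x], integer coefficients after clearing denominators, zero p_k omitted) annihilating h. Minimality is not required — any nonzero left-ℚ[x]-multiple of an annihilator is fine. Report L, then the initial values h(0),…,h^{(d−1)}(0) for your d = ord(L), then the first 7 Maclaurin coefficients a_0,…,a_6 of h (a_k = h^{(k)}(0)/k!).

L = (19 + 32·x + 16·x^2)·Dx + (-4 - 4·x)·Dx^2 + (4 + 8·x + 4·x^2)·Dx^3  (order 3).
h: a_k = 0, 0, -12, -4, 19/4, 13/10, -341/480, …
ICs: h(0) = 0, h′(0) = 0, h′′(0) = -24.

f: a_k = 0, 8, 0, -16/3, 0, 16/15, 0, …
g: a_k = -3, -3/2, 3/8, -3/16, 15/128, -21/256, 63/1024, …
L₀ := L_f ⊗_s L_g (sym. prod.), ord ≤ 2.
Integrate: L := L₀·Dx.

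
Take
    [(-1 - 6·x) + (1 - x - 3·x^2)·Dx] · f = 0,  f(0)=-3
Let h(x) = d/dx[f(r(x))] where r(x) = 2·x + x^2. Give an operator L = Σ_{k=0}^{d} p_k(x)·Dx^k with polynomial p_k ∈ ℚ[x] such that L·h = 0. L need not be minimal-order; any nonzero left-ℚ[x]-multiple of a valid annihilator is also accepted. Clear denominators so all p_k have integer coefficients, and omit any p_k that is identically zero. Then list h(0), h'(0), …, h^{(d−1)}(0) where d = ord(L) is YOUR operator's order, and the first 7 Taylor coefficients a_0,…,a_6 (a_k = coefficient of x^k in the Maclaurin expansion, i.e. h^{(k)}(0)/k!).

L = (17 + 114·x + 597·x^2 + 1260·x^3 + 1215·x^4 + 540·x^5 + 90·x^6) + (-1 - 11·x + 21·x^2 + 211·x^3 + 405·x^4 + 333·x^5 + 126·x^6 + 18·x^7)·Dx  (order 1).
h: a_k = -6, -102, -648, -4704, -28950, -177678, -1044792, …
ICs: h(0) = -6.

f: a_k = -3, -3, -12, -21, -57, -120, -291, …
f∘r: x↦r, Dx↦Dx/r' in L_f ⇒ L₀.
Differentiate: ansatz ord ≤ ord L₀ ⇒ L.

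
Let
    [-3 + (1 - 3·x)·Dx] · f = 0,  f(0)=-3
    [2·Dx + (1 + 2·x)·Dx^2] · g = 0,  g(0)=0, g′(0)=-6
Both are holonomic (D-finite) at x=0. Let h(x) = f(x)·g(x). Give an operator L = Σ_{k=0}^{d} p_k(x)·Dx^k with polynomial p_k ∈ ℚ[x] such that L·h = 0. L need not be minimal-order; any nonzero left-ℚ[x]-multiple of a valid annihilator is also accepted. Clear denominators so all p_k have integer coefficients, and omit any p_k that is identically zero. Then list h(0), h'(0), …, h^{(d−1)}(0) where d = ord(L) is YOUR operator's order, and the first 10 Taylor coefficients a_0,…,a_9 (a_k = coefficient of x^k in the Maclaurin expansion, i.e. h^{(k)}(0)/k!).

L = 6 + (4 + 18·x)·Dx + (-1 + x + 6·x^2)·Dx^2  (order 2).
h: a_k = 0, 18, 36, 132, 360, 5688/5, 16584/5, 354024/35, 1051992/35, 3173896/35, …
ICs: h(0) = 0, h′(0) = 18.

f: a_k = -3, -9, -27, -81, -243, -729, -2187, -6561, -19683, -59049, …
g: a_k = 0, -6, 6, -8, 12, -96/5, 32, -384/7, 96, -512/3, …
f·g: L₀ = L_f ⊗_s L_g, ord ≤ 1·2.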